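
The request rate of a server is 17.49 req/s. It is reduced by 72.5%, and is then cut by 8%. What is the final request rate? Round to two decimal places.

4.42 req/s

After the 72.5% decrease: 17.49 × 0.275 = 4.80975.
Apply the 8% decrease: 4.80975 × 0.92 = 4.42497 ≈ 4.42.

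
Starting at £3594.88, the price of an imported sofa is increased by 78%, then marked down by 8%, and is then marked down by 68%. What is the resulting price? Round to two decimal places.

Each change multiplies by a factor: 1.78 × 0.92 × 0.32 = 0.524032.
£3594.88 × 0.524032 = £1883.83215616 ≈ £1883.83.

£1883.83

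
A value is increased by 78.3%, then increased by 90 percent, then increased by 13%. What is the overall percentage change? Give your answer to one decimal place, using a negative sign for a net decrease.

The combined multiplier is 1.783 × 1.9 × 1.13 = 3.828101.
That corresponds to an increase of 282.8%.

282.8%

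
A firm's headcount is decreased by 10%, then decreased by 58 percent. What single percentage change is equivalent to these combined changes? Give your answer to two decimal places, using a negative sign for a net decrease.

A 10% decrease multiplies by 0.9.
Then a 58% decrease: 0.9 × 0.42 = 0.378.
Overall factor 0.378, i.e. -62.20%.

-62.20%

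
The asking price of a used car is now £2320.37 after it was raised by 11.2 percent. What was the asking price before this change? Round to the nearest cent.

The overall multiplier applied was 1.112.
So the original asking price was £2320.37 ÷ 1.112 ≈ £2086.66.

£2086.66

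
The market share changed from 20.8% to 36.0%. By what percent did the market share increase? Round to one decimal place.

The change is 36.0 − 20.8 = 15.2 percentage points.
Relative to the original 20.8%, that is 15.2 ÷ 20.8 ≈ 73.1%.
So the market share rose by 73.1%.

73.1%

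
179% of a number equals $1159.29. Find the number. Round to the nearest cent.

$647.65

$1159.29 ÷ 1.79 ≈ $647.65.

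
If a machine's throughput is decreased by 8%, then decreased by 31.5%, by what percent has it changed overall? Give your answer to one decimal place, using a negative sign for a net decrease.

-37.0%

An 8% decrease multiplies by 0.92.
Then a 31.5% decrease: 0.92 × 0.685 = 0.6302.
Overall factor 0.6302, i.e. -37.0%.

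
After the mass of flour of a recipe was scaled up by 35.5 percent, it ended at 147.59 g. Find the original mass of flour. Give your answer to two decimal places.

The overall multiplier applied was 1.355.
So the original mass of flour was 147.59 ÷ 1.355 ≈ 108.92 g.

108.92 g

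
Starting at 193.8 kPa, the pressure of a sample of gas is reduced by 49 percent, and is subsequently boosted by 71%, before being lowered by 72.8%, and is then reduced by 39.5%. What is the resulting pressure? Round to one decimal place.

49% decrease: 193.8 × 0.51 = 98.838.
71% increase: 98.838 × 1.71 = 169.01298.
Apply the 72.8% decrease: 169.01298 × 0.272 = 45.97153056.
39.5% decrease: 45.97153056 × 0.605 = 27.8127759888 ≈ 27.8.

27.8 kPa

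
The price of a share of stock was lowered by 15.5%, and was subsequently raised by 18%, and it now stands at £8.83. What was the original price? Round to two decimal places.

The overall multiplier applied was 0.845 × 1.18 = 0.9971.
So the original price was £8.83 ÷ 0.9971 ≈ £8.86.

£8.86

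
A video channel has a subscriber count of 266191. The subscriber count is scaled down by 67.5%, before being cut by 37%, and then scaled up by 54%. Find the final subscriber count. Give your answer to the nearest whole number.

83934

Each change multiplies by a factor: 0.325 × 0.63 × 1.54 = 0.315315.
266191 × 0.315315 = 83934.015165 ≈ 83934.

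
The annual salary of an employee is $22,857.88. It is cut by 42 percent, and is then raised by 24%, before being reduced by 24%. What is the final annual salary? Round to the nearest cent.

$12,493.93

Apply the 42% decrease: $22,857.88 × 0.58 = $13257.5704.
Apply the 24% increase: $13257.5704 × 1.24 = $16439.387296.
After the 24% decrease: $16439.387296 × 0.76 = $12493.93434496 ≈ $12,493.93.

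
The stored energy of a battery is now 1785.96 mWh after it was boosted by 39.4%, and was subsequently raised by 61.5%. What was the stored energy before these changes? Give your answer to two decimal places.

The overall multiplier applied was 1.394 × 1.615 = 2.25131.
So the original stored energy was 1785.96 ÷ 2.25131 ≈ 793.30 mWh.

793.30 mWh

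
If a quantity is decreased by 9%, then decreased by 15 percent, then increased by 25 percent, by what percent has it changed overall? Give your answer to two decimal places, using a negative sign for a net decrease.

-3.31%

A 9% decrease multiplies by 0.91.
Then a 15% decrease: 0.91 × 0.85 = 0.7735.
Then a 25% increase: 0.7735 × 1.25 = 0.966875.
Overall factor 0.966875, i.e. -3.31%.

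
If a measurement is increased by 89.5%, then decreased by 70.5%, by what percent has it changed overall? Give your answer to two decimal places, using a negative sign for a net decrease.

An 89.5% increase multiplies by 1.895.
Then a 70.5% decrease: 1.895 × 0.295 = 0.559025.
Overall factor 0.559025, i.e. -44.10%.

-44.10%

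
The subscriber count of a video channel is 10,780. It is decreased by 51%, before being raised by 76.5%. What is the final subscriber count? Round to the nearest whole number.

Each change multiplies by a factor: 0.49 × 1.765 = 0.86485.
10,780 × 0.86485 = 9323.083 ≈ 9,323.

9,323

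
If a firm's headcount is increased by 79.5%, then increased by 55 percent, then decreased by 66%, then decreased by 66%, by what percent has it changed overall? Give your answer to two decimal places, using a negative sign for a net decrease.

-67.84%

The combined multiplier is 1.795 × 1.55 × 0.34 × 0.34 = 0.3216281.
That corresponds to a decrease of 67.84%.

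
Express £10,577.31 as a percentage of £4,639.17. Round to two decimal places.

228.00%

£10,577.31 ÷ £4,639.17 ≈ 228.00%.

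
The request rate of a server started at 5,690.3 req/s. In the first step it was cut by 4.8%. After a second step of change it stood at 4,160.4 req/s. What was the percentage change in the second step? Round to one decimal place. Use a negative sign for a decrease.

-23.2%

After the first step: 5,690.3 × 0.952 = 5417.1656.
Second-step multiplier: 4,160.4 ÷ 5417.1656 ≈ 0.768.
That is a change of -23.2%.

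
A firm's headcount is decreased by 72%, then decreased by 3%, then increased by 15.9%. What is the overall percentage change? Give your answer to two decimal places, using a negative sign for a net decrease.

-68.52%

The combined multiplier is 0.28 × 0.97 × 1.159 = 0.3147844.
That corresponds to a decrease of 68.52%.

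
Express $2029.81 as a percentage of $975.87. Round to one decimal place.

208.0%

$2029.81 ÷ $975.87 ≈ 208.0%.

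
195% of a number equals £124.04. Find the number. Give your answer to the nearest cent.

£124.04 ÷ 1.95 ≈ £63.61.

£63.61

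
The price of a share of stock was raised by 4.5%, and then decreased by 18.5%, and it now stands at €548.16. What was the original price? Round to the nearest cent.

The overall multiplier applied was 1.045 × 0.815 = 0.851675.
So the original price was €548.16 ÷ 0.851675 ≈ €643.63.

€643.63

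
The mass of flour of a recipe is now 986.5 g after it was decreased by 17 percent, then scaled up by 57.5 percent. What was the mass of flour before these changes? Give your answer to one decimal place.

The overall multiplier applied was 0.83 × 1.575 = 1.30725.
So the original mass of flour was 986.5 ÷ 1.30725 ≈ 754.6 g.

754.6 g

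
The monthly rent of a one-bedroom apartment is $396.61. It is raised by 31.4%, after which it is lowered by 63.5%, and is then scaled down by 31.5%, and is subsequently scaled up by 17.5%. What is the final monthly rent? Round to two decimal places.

$153.10

After the 31.4% increase: $396.61 × 1.314 = $521.14554.
Apply the 63.5% decrease: $521.14554 × 0.365 = $190.2181221.
31.5% decrease: $190.2181221 × 0.685 = $130.2994136385.
17.5% increase: $130.2994136385 × 1.175 = $153.1018110252375 ≈ $153.10.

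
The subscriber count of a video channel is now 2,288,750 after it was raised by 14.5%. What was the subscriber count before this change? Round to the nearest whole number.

1,998,908

The overall multiplier applied was 1.145.
So the original subscriber count was 2,288,750 ÷ 1.145 ≈ 1,998,908.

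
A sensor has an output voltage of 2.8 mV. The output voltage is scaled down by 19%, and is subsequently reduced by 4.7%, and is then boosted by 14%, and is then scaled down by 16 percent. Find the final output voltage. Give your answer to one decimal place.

2.1 mV

Each change multiplies by a factor: 0.81 × 0.953 × 1.14 × 0.84 = 0.739200168.
2.8 × 0.739200168 = 2.0697604704 ≈ 2.1.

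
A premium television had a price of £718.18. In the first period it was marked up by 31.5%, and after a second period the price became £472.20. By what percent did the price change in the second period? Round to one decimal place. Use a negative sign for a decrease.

-50.0%

After the first period: £718.18 × 1.315 = £944.4067.
Second-period multiplier: £472.20 ÷ £944.4067 ≈ 0.5.
That is a change of -50.0%.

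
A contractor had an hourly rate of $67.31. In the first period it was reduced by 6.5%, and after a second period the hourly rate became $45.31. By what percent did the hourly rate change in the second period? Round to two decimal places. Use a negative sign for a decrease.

After the first period: $67.31 × 0.935 = $62.93485.
Second-period multiplier: $45.31 ÷ $62.93485 ≈ 0.719951.
That is a change of -28.00%.

-28.00%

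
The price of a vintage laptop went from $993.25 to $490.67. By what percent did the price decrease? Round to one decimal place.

Change: $490.67 − $993.25 = -$502.58.
Relative to the original: -$502.58 ÷ $993.25 ≈ -50.6%.
So the price decreased by 50.6%.

50.6%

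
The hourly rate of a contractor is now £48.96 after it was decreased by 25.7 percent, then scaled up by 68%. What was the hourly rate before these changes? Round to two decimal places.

£39.22

Undoing the 68% increase: £48.96 ÷ 1.68 ≈ £29.142857.
Undoing the 25.7% decrease: £29.142857 ÷ 0.743 ≈ £39.22.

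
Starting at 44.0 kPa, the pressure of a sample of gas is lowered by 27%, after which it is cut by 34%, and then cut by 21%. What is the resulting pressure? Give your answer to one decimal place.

After the 27% decrease: 44.0 × 0.73 = 32.12.
34% decrease: 32.12 × 0.66 = 21.1992.
Apply the 21% decrease: 21.1992 × 0.79 = 16.747368 ≈ 16.7.

16.7 kPa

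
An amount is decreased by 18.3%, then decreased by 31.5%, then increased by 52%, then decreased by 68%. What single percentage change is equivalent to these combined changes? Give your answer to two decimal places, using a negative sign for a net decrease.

The combined multiplier is 0.817 × 0.685 × 1.52 × 0.32 = 0.272211328.
That corresponds to a decrease of 72.78%.

-72.78%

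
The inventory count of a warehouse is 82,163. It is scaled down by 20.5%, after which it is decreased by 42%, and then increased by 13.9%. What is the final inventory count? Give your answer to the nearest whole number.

43,151

Each change multiplies by a factor: 0.795 × 0.58 × 1.139 = 0.5251929.
82,163 × 0.5251929 = 43151.4242427 ≈ 43,151.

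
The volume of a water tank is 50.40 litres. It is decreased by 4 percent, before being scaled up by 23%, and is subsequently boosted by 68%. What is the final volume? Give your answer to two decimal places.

4% decrease: 50.40 × 0.96 = 48.384.
Apply the 23% increase: 48.384 × 1.23 = 59.51232.
68% increase: 59.51232 × 1.68 = 99.9806976 ≈ 99.98.

99.98 litres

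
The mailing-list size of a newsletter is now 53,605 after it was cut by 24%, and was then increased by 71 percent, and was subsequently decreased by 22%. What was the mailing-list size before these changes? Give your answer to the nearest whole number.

52,881

The overall multiplier applied was 0.76 × 1.71 × 0.78 = 1.013688.
So the original mailing-list size was 53,605 ÷ 1.013688 ≈ 52,881.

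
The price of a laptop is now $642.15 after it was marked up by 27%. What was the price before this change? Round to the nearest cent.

The overall multiplier applied was 1.27.
So the original price was $642.15 ÷ 1.27 ≈ $505.63.

$505.63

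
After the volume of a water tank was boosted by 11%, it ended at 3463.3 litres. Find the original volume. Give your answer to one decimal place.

3120.1 litres

The overall multiplier applied was 1.11.
So the original volume was 3463.3 ÷ 1.11 ≈ 3120.1 litres.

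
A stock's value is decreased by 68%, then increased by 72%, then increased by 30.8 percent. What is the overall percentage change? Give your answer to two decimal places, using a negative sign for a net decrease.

-28.01%

The combined multiplier is 0.32 × 1.72 × 1.308 = 0.7199232.
That corresponds to a decrease of 28.01%.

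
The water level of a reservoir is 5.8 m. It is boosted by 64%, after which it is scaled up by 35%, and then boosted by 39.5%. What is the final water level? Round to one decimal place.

17.9 m

Apply the 64% increase: 5.8 × 1.64 = 9.512.
After the 35% increase: 9.512 × 1.35 = 12.8412.
39.5% increase: 12.8412 × 1.395 = 17.913474 ≈ 17.9.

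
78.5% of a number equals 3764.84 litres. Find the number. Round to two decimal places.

3764.84 litres ÷ 0.785 ≈ 4795.97 litres.

4795.97 litres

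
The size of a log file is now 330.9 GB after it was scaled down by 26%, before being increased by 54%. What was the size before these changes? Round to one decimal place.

Undoing the 54% increase: 330.9 ÷ 1.54 ≈ 214.87013.
Undoing the 26% decrease: 214.87013 ÷ 0.74 ≈ 290.4 GB.

290.4 GB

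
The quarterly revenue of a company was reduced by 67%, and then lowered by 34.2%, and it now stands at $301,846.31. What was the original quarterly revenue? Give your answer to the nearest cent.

$1,390,099.98

Undoing the 34.2% decrease: $301,846.31 ÷ 0.658 ≈ $458732.993921.
Undoing the 67% decrease: $458732.993921 ÷ 0.33 ≈ $1,390,099.98.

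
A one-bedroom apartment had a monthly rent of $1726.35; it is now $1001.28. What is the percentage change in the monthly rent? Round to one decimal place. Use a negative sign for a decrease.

-42.0%

Change: $1001.28 − $1726.35 = -$725.07.
Relative to the original: -$725.07 ÷ $1726.35 ≈ -42.0%.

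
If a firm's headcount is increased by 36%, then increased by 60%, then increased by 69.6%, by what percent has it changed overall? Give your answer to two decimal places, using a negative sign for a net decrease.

269.05%

A 36% increase multiplies by 1.36.
Then a 60% increase: 1.36 × 1.6 = 2.176.
Then a 69.6% increase: 2.176 × 1.696 = 3.690496.
Overall factor 3.690496, i.e. 269.05%.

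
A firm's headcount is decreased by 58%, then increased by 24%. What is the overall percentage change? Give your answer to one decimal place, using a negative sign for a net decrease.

A 58% decrease multiplies by 0.42.
Then a 24% increase: 0.42 × 1.24 = 0.5208.
Overall factor 0.5208, i.e. -47.9%.

-47.9%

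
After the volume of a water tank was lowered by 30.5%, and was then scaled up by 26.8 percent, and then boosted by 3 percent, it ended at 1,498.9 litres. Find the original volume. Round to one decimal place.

Undoing the 3% increase: 1,498.9 ÷ 1.03 ≈ 1455.242718.
Undoing the 26.8% increase: 1455.242718 ÷ 1.268 ≈ 1147.667759.
Undoing the 30.5% decrease: 1147.667759 ÷ 0.695 ≈ 1,651.3 litres.

1,651.3 litres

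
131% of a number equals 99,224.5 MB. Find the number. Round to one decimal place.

75,743.9 MB

99,224.5 MB ÷ 1.31 ≈ 75,743.9 MB.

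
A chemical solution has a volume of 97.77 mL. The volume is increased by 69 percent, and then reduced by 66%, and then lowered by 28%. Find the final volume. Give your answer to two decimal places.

Apply the 69% increase: 97.77 × 1.69 = 165.2313.
66% decrease: 165.2313 × 0.34 = 56.178642.
Apply the 28% decrease: 56.178642 × 0.72 = 40.44862224 ≈ 40.45.

40.45 mL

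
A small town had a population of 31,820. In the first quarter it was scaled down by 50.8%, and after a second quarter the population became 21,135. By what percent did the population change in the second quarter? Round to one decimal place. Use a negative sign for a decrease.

After the first quarter: 31,820 × 0.492 = 15655.44.
Second-quarter multiplier: 21,135 ÷ 15655.44 ≈ 1.35001.
That is a change of 35.0%.

35.0%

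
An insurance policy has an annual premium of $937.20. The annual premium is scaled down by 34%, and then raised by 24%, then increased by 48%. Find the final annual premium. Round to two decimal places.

34% decrease: $937.20 × 0.66 = $618.552.
Apply the 24% increase: $618.552 × 1.24 = $767.00448.
Apply the 48% increase: $767.00448 × 1.48 = $1135.1666304 ≈ $1135.17.

$1135.17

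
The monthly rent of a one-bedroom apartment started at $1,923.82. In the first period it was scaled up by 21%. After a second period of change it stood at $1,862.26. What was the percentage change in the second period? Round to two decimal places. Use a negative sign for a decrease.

After the first period: $1,923.82 × 1.21 = $2327.8222.
Second-period multiplier: $1,862.26 ÷ $2327.8222 ≈ 0.800001.
That is a change of -20.00%.

-20.00%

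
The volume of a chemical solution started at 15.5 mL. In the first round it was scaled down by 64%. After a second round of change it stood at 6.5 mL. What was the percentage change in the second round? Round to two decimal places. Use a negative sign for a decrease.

16.49%

After the first round: 15.5 × 0.36 = 5.58.
Second-round multiplier: 6.5 ÷ 5.58 ≈ 1.164875.
That is a change of 16.49%.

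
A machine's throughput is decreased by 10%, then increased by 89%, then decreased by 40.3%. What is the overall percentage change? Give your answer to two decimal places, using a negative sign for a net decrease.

The combined multiplier is 0.9 × 1.89 × 0.597 = 1.015497.
That corresponds to an increase of 1.55%.

1.55%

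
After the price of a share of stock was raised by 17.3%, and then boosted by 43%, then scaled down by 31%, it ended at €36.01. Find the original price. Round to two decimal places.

€31.11

Undoing the 31% decrease: €36.01 ÷ 0.69 ≈ €52.188406.
Undoing the 43% increase: €52.188406 ÷ 1.43 ≈ €36.495389.
Undoing the 17.3% increase: €36.495389 ÷ 1.173 ≈ €31.11.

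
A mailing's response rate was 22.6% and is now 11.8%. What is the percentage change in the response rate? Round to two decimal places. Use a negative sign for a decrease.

The change is 11.8 − 22.6 = -10.8 percentage points.
Relative to the original 22.6%, that is -10.8 ÷ 22.6 ≈ -47.79%.

-47.79%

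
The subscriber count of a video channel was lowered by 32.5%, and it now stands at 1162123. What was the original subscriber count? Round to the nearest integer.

The overall multiplier applied was 0.675.
So the original subscriber count was 1162123 ÷ 0.675 ≈ 1721664.

1721664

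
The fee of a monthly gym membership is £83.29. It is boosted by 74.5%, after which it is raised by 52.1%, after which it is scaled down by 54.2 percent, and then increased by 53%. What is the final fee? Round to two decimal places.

£154.91

After the 74.5% increase: £83.29 × 1.745 = £145.34105.
Apply the 52.1% increase: £145.34105 × 1.521 = £221.06373705.
Apply the 54.2% decrease: £221.06373705 × 0.458 = £101.2471915689.
53% increase: £101.2471915689 × 1.53 = £154.908203100417 ≈ £154.91.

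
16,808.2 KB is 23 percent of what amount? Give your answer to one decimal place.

73,079.1 KB

16,808.2 KB ÷ 0.23 ≈ 73,079.1 KB.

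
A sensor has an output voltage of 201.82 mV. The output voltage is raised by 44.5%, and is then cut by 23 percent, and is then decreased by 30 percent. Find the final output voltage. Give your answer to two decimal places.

157.19 mV

Apply the 44.5% increase: 201.82 × 1.445 = 291.6299.
After the 23% decrease: 291.6299 × 0.77 = 224.555023.
Apply the 30% decrease: 224.555023 × 0.7 = 157.1885161 ≈ 157.19.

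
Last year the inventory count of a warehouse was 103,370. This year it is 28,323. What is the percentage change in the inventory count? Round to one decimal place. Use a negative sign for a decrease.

Change: 28,323 − 103,370 = -75,047.
Relative to the original: -75,047 ÷ 103,370 ≈ -72.6%.

-72.6%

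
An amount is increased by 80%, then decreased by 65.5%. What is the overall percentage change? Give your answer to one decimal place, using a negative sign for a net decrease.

-37.9%

An 80% increase multiplies by 1.8.
Then a 65.5% decrease: 1.8 × 0.345 = 0.621.
Overall factor 0.621, i.e. -37.9%.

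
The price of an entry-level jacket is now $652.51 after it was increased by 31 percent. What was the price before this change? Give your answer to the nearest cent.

The overall multiplier applied was 1.31.
So the original price was $652.51 ÷ 1.31 ≈ $498.10.

$498.10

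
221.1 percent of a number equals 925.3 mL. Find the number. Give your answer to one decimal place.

418.5 mL

925.3 mL ÷ 2.211 ≈ 418.5 mL.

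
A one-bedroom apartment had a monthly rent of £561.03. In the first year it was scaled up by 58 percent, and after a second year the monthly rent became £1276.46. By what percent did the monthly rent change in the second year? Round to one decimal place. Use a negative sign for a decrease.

44.0%

After the first year: £561.03 × 1.58 = £886.4274.
Second-year multiplier: £1276.46 ÷ £886.4274 ≈ 1.44001.
That is a change of 44.0%.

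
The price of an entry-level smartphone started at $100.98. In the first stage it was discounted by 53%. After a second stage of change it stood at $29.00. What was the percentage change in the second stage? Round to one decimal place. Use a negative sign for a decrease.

After the first stage: $100.98 × 0.47 = $47.4606.
Second-stage multiplier: $29.00 ÷ $47.4606 ≈ 0.61103.
That is a change of -38.9%.

-38.9%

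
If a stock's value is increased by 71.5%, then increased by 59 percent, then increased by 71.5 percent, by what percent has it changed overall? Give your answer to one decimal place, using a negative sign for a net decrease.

367.7%

The combined multiplier is 1.715 × 1.59 × 1.715 = 4.67654775.
That corresponds to an increase of 367.7%.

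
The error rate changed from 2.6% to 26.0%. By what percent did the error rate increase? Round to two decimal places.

The change is 26.0 − 2.6 = 23.4 percentage points.
Relative to the original 2.6%, that is 23.4 ÷ 2.6 = 900.00%.
So the error rate rose by 900.00%.

900.00%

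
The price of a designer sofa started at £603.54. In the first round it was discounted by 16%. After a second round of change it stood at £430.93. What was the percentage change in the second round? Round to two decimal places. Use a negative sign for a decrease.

After the first round: £603.54 × 0.84 = £506.9736.
Second-round multiplier: £430.93 ÷ £506.9736 ≈ 0.850005.
That is a change of -15.00%.

-15.00%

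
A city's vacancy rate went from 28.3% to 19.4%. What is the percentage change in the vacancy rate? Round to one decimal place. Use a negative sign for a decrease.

-31.4%

The change is 19.4 − 28.3 = -8.9 percentage points.
Relative to the original 28.3%, that is -8.9 ÷ 28.3 ≈ -31.4%.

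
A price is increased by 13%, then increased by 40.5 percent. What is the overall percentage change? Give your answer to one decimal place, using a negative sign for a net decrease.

A 13% increase multiplies by 1.13.
Then a 40.5% increase: 1.13 × 1.405 = 1.58765.
Overall factor 1.58765, i.e. 58.8%.

58.8%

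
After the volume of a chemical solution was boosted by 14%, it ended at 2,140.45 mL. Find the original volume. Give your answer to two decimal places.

The overall multiplier applied was 1.14.
So the original volume was 2,140.45 ÷ 1.14 ≈ 1,877.59 mL.

1,877.59 mL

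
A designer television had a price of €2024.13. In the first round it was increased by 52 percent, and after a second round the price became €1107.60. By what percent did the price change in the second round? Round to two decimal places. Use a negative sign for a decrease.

After the first round: €2024.13 × 1.52 = €3076.6776.
Second-round multiplier: €1107.60 ÷ €3076.6776 ≈ 0.359999.
That is a change of -64.00%.

-64.00%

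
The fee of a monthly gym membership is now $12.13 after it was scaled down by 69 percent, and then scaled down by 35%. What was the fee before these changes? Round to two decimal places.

$60.20

The overall multiplier applied was 0.31 × 0.65 = 0.2015.
So the original fee was $12.13 ÷ 0.2015 ≈ $60.20.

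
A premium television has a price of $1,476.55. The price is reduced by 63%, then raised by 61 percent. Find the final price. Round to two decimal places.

After the 63% decrease: $1,476.55 × 0.37 = $546.3235.
After the 61% increase: $546.3235 × 1.61 = $879.580835 ≈ $879.58.

$879.58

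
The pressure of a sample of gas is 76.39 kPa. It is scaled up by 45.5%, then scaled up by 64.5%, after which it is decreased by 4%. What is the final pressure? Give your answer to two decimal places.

Each change multiplies by a factor: 1.455 × 1.645 × 0.96 = 2.297736.
76.39 × 2.297736 = 175.52405304 ≈ 175.52.

175.52 kPa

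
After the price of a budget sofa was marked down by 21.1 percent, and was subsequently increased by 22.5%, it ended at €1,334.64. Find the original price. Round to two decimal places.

Undoing the 22.5% increase: €1,334.64 ÷ 1.225 ≈ €1089.502041.
Undoing the 21.1% decrease: €1089.502041 ÷ 0.789 ≈ €1,380.86.

€1,380.86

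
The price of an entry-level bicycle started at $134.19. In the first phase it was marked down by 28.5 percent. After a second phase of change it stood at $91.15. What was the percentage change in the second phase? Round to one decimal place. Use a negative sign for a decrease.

-5.0%

After the first phase: $134.19 × 0.715 = $95.94585.
Second-phase multiplier: $91.15 ÷ $95.94585 ≈ 0.95002.
That is a change of -5.0%.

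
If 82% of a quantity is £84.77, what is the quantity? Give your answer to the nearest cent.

£84.77 ÷ 0.82 ≈ £103.38.

£103.38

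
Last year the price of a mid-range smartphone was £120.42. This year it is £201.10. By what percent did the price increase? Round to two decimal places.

67.00%

Change: £201.10 − £120.42 = £80.68.
Relative to the original: £80.68 ÷ £120.42 ≈ 67.00%.
So the price increased by 67.00%.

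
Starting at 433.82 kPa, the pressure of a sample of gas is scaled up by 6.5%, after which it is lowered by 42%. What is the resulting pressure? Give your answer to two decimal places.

267.97 kPa

6.5% increase: 433.82 × 1.065 = 462.0183.
42% decrease: 462.0183 × 0.58 = 267.970614 ≈ 267.97.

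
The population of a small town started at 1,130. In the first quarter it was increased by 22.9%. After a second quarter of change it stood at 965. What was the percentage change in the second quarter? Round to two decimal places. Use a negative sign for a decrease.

After the first quarter: 1,130 × 1.229 = 1388.77.
Second-quarter multiplier: 965 ÷ 1388.77 ≈ 0.694859.
That is a change of -30.51%.

-30.51%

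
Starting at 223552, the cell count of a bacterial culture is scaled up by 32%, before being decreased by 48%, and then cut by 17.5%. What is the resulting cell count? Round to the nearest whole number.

126593

32% increase: 223552 × 1.32 = 295088.64.
48% decrease: 295088.64 × 0.52 = 153446.0928.
After the 17.5% decrease: 153446.0928 × 0.825 = 126593.02656 ≈ 126593.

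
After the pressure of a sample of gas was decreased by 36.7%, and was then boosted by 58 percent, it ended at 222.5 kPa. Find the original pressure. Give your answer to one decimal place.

Undoing the 58% increase: 222.5 ÷ 1.58 ≈ 140.822785.
Undoing the 36.7% decrease: 140.822785 ÷ 0.633 ≈ 222.5 kPa.

222.5 kPa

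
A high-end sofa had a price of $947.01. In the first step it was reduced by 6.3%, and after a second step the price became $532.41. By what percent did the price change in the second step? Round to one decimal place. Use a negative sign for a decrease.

After the first step: $947.01 × 0.937 = $887.34837.
Second-step multiplier: $532.41 ÷ $887.34837 ≈ 0.6.
That is a change of -40.0%.

-40.0%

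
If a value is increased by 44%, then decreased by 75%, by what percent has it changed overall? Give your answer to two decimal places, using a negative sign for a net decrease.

A 44% increase multiplies by 1.44.
Then a 75% decrease: 1.44 × 0.25 = 0.36.
Overall factor 0.36, i.e. -64.00%.

-64.00%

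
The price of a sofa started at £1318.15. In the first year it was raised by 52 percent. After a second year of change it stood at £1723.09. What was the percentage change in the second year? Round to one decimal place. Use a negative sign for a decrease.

After the first year: £1318.15 × 1.52 = £2003.588.
Second-year multiplier: £1723.09 ÷ £2003.588 ≈ 0.86.
That is a change of -14.0%.

-14.0%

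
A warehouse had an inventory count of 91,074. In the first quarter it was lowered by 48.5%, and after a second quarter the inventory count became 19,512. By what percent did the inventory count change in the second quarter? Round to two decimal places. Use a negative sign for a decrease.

After the first quarter: 91,074 × 0.515 = 46903.11.
Second-quarter multiplier: 19,512 ÷ 46903.11 ≈ 0.416007.
That is a change of -58.40%.

-58.40%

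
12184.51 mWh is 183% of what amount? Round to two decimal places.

6658.20 mWh

12184.51 mWh ÷ 1.83 ≈ 6658.20 mWh.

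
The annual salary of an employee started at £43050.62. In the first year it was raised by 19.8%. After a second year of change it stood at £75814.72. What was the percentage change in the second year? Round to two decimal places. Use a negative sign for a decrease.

47.00%

After the first year: £43050.62 × 1.198 = £51574.64276.
Second-year multiplier: £75814.72 ÷ £51574.64276 ≈ 1.47.
That is a change of 47.00%.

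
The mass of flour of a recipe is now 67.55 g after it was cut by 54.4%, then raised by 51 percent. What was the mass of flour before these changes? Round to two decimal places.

98.10 g

Undoing the 51% increase: 67.55 ÷ 1.51 ≈ 44.735099.
Undoing the 54.4% decrease: 44.735099 ÷ 0.456 ≈ 98.10 g.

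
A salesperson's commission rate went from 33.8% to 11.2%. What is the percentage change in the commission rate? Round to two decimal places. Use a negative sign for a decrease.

-66.86%

The change is 11.2 − 33.8 = -22.6 percentage points.
Relative to the original 33.8%, that is -22.6 ÷ 33.8 ≈ -66.86%.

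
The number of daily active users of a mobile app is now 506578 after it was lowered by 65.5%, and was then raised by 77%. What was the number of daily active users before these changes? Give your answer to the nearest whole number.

829572

Undoing the 77% increase: 506578 ÷ 1.77 ≈ 286202.259887.
Undoing the 65.5% decrease: 286202.259887 ÷ 0.345 ≈ 829572.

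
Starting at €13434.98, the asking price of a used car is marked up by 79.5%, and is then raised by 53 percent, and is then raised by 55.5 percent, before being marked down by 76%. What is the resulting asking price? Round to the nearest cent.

€13770.02

79.5% increase: €13434.98 × 1.795 = €24115.7891.
After the 53% increase: €24115.7891 × 1.53 = €36897.157323.
After the 55.5% increase: €36897.157323 × 1.555 = €57375.079637265.
76% decrease: €57375.079637265 × 0.24 = €13770.0191129436 ≈ €13770.02.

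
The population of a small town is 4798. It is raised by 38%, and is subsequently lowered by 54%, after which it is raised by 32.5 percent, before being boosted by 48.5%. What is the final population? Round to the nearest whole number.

5993

After the 38% increase: 4798 × 1.38 = 6621.24.
After the 54% decrease: 6621.24 × 0.46 = 3045.7704.
Apply the 32.5% increase: 3045.7704 × 1.325 = 4035.64578.
Apply the 48.5% increase: 4035.64578 × 1.485 = 5992.9339833 ≈ 5993.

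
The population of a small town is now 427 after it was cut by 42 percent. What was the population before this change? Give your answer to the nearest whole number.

The overall multiplier applied was 0.58.
So the original population was 427 ÷ 0.58 ≈ 736.

736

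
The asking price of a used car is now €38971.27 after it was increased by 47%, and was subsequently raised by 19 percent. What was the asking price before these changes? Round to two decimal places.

€22278.21

Undoing the 19% increase: €38971.27 ÷ 1.19 ≈ €32748.966387.
Undoing the 47% increase: €32748.966387 ÷ 1.47 ≈ €22278.21.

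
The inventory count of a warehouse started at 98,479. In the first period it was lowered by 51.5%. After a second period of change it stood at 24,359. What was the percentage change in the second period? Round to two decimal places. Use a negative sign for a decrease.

After the first period: 98,479 × 0.485 = 47762.315.
Second-period multiplier: 24,359 ÷ 47762.315 ≈ 0.510005.
That is a change of -49.00%.

-49.00%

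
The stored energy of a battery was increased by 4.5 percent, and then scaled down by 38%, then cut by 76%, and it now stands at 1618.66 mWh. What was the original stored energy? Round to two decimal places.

The overall multiplier applied was 1.045 × 0.62 × 0.24 = 0.155496.
So the original stored energy was 1618.66 ÷ 0.155496 ≈ 10409.66 mWh.

10409.66 mWh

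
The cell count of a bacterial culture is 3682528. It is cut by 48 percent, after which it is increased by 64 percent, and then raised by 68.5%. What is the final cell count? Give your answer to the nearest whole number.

5291675

48% decrease: 3682528 × 0.52 = 1914914.56.
64% increase: 1914914.56 × 1.64 = 3140459.8784.
68.5% increase: 3140459.8784 × 1.685 = 5291674.895104 ≈ 5291675.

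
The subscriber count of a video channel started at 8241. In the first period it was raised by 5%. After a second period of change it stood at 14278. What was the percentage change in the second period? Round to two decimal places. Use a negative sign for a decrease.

After the first period: 8241 × 1.05 = 8653.05.
Second-period multiplier: 14278 ÷ 8653.05 ≈ 1.650054.
That is a change of 65.01%.

65.01%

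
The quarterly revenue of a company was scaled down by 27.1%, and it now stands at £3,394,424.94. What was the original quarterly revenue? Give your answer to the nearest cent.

£4,656,275.64

The overall multiplier applied was 0.729.
So the original quarterly revenue was £3,394,424.94 ÷ 0.729 ≈ £4,656,275.64.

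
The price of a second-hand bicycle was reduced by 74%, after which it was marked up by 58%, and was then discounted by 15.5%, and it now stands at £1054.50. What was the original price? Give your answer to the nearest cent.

The overall multiplier applied was 0.26 × 1.58 × 0.845 = 0.347126.
So the original price was £1054.50 ÷ 0.347126 ≈ £3037.80.

£3037.80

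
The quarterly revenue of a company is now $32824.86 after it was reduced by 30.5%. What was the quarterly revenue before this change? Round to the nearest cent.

$47230.01

The overall multiplier applied was 0.695.
So the original quarterly revenue was $32824.86 ÷ 0.695 ≈ $47230.01.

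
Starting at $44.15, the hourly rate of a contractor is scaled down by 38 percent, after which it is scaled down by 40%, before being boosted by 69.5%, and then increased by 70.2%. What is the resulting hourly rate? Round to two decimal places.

$47.38

After the 38% decrease: $44.15 × 0.62 = $27.373.
After the 40% decrease: $27.373 × 0.6 = $16.4238.
Apply the 69.5% increase: $16.4238 × 1.695 = $27.838341.
70.2% increase: $27.838341 × 1.702 = $47.380856382 ≈ $47.38.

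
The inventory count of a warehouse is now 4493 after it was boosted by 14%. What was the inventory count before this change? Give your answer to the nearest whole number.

3941

The overall multiplier applied was 1.14.
So the original inventory count was 4493 ÷ 1.14 ≈ 3941.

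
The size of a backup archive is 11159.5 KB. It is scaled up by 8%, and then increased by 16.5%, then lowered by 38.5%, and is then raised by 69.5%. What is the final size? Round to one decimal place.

14636.6 KB

After the 8% increase: 11159.5 × 1.08 = 12052.26.
Apply the 16.5% increase: 12052.26 × 1.165 = 14040.8829.
Apply the 38.5% decrease: 14040.8829 × 0.615 = 8635.1429835.
69.5% increase: 8635.1429835 × 1.695 = 14636.5673570325 ≈ 14636.6.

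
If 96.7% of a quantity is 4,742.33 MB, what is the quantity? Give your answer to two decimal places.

4,742.33 MB ÷ 0.967 ≈ 4,904.17 MB.

4,904.17 MB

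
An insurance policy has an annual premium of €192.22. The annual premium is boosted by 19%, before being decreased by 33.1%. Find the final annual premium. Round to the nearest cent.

Each change multiplies by a factor: 1.19 × 0.669 = 0.79611.
€192.22 × 0.79611 = €153.0282642 ≈ €153.03.

€153.03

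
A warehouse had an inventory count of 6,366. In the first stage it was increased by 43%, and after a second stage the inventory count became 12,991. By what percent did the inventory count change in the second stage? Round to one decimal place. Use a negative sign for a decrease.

42.7%

After the first stage: 6,366 × 1.43 = 9103.38.
Second-stage multiplier: 12,991 ÷ 9103.38 ≈ 1.42705.
That is a change of 42.7%.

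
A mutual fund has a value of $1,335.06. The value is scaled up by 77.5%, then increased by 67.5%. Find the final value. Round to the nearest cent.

$3,969.30

Each change multiplies by a factor: 1.775 × 1.675 = 2.973125.
$1,335.06 × 2.973125 = $3969.3002625 ≈ $3,969.30.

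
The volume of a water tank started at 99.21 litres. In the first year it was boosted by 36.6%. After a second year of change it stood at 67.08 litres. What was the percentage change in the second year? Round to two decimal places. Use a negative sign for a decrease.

-50.50%

After the first year: 99.21 × 1.366 = 135.52086.
Second-year multiplier: 67.08 ÷ 135.52086 ≈ 0.494979.
That is a change of -50.50%.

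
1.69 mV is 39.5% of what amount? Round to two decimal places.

1.69 mV ÷ 0.395 ≈ 4.28 mV.

4.28 mV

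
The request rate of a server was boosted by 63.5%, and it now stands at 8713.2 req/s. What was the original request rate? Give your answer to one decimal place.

5329.2 req/s

The overall multiplier applied was 1.635.
So the original request rate was 8713.2 ÷ 1.635 ≈ 5329.2 req/s.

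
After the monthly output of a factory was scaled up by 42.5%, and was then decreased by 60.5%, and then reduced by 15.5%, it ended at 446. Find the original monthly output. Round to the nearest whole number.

The overall multiplier applied was 1.425 × 0.395 × 0.845 = 0.475629375.
So the original monthly output was 446 ÷ 0.475629375 ≈ 938.

938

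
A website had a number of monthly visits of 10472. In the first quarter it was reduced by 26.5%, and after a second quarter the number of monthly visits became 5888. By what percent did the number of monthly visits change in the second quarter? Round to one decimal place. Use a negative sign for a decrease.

-23.5%

After the first quarter: 10472 × 0.735 = 7696.92.
Second-quarter multiplier: 5888 ÷ 7696.92 ≈ 0.76498.
That is a change of -23.5%.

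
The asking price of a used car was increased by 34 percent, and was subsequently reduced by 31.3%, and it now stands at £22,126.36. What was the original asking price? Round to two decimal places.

£24,035.24

The overall multiplier applied was 1.34 × 0.687 = 0.92058.
So the original asking price was £22,126.36 ÷ 0.92058 ≈ £24,035.24.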